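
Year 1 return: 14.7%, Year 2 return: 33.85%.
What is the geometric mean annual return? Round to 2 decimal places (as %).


Formula: Geometric mean = ((1+r1)*(1+r2))^(1/2) - 1
Product: (1 + 0.147) * (1 + 0.3385) = 1.147 * 1.3385 = 1.535259
Square root: 1.535259^0.5 = 1.239056
Geometric mean = 1.239056 - 1 = 0.239056
As percentage: 23.91%

23.91%


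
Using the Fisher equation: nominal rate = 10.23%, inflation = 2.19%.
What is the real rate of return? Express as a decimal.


Formula: (1 + r_real) = (1 + r_nom) / (1 + inflation)
Substituting: (1 + r_real) = 1.1023 / 1.0219
(1 + r_real) = 1.078677
r_real = 1.078677 - 1 = 0.078677

0.078677


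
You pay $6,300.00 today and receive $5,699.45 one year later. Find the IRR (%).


Formula: IRR = C1/C0 - 1
Substituting: IRR = $5,699.45 / $6,300.00 - 1
Ratio: 0.904675 - 1 = -0.095325
IRR = -9.5325%

-9.5325%


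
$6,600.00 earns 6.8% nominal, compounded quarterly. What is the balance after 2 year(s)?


Formula: FV = P * (1 + r/m)^(m*t)
Period rate: r/m = 0.068 / 4 = 0.017
Total periods: m*t = 4 * 2 = 8
Growth factor: (1 + 0.017)^8 = 1.144373
FV = $6,600.00 * 1.144373 = $7,552.86

$7,552.86


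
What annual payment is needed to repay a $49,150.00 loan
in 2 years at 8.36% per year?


Formula: PMT = PV * r / (1 - (1+r)^(-n))
Denominator: 1 - (1 + 0.0836)^(-2) = 0.148348
Numerator: $49,150.00 * 0.0836 = 4108.94
PMT = 4108.94 / 0.148348 = $27,697.92

$27,697.92


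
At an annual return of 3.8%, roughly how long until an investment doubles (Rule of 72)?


Formula: Years ≈ 72 / r
Substituting: Years ≈ 72 / 3.8
Years ≈ 18.9

18.9 years


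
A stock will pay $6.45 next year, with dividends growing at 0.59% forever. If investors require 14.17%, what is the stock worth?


Formula: P = D1 / (r - g)
Spread: r - g = 0.1417 - 0.0059 = 0.1358
Substituting: P = $6.45 / 0.1358
P = $47.50

$47.50


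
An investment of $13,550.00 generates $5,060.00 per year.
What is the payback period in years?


Formula: Payback = investment / annual cash flow
Substituting: Payback = $13,550.00 / $5,060.00
Payback = 2.6779 years

2.6779 years


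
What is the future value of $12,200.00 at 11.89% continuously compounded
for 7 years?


Formula: FV = P * e^(r*t)
Exponent: r*t = 0.1189 * 7 = 0.8323
e^(0.8323) = 2.298599
FV = $12,200.00 * 2.298599 = $28,042.91

$28,042.91


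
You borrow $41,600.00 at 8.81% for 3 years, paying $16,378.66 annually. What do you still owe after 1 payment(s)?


Formula: Balance = PV*(1+r)^k - PMT*((1+r)^k - 1)/r
Growth: (1 + 0.0881)^1 = 1.0881
Accumulated factor: ((1+r)^k - 1)/r = 1.0
Balance = $41,600.00 * 1.0881 - $16,378.66 * 1.0
Balance = $28,886.30

$28,886.30


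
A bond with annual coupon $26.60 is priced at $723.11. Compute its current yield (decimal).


Formula: Current yield = annual coupon / price
Substituting: CY = $26.60 / $723.11
CY = 0.036786

0.036786


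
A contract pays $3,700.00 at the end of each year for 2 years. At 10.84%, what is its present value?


Formula: PV = PMT * (1 - (1+r)^(-n)) / r
Discount factor: (1 + 0.1084)^(-2) = 0.813967
Bracket: 1 - 0.813967 = 0.186033
PV = $3,700.00 * 0.186033 / 0.1084 = $6,349.82

$6,349.82


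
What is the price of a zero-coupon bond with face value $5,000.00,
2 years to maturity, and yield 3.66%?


Formula: Price = FV / (1 + r)^n
Substituting: Price = $5,000.00 / (1 + 0.0366)^2
Discount factor: (1.0366)^2 = 1.07454
Price = $5,000.00 / 1.07454 = $4,653.16

$4,653.16


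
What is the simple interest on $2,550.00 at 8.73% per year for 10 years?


Formula: I = P * r * t
Substituting: I = $2,550.00 * 0.0873 * 10
Step: I = $2,550.00 * 0.873
I = $2,226.15

$2,226.15


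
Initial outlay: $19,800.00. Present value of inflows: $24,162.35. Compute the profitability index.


Formula: PI = PV(cash flows) / initial investment
Substituting: PI = $24,162.35 / $19,800.00
PI = 1.2203

1.2203


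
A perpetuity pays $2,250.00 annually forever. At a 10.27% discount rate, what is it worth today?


Formula: PV = C / r
Substituting: PV = $2,250.00 / 0.1027
PV = $21,908.47

$21,908.47


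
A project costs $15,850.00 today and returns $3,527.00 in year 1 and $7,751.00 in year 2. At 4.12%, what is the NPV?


Formula: NPV = C0 + C1/(1+r) + C2/(1+r)^2
Discount C1: $3,527.00 / (1 + 0.0412) = $3,387.44
Discount C2: $7,751.00 / (1 + 0.0412)^2 = $7,149.73
NPV = -$15,850.00 + $3,387.44 + $7,149.73 = -$5,312.84

-$5,312.84


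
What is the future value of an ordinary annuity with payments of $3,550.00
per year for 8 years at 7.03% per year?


Formula: FV = PMT * ((1+r)^n - 1) / r
Growth factor: (1 + 0.0703)^8 = 1.722044
Numerator: 1.722044 - 1 = 0.722044
FV = $3,550.00 * 0.722044 / 0.0703 = $36,461.67

$36,461.67


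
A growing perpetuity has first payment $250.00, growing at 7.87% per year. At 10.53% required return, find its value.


Formula: PV = C / (r - g)
Spread: r - g = 0.1053 - 0.0787 = 0.0266
Substituting: PV = $250.00 / 0.0266
PV = $9,398.50

$9,398.50


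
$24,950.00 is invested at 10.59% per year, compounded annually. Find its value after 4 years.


Formula: FV = P * (1 + r)^n
Substituting: FV = $24,950.00 * (1 + 0.1059)^4
Growth factor: (1.1059)^4 = 1.495765
FV = $24,950.00 * 1.495765 = $37,319.34

$37,319.34


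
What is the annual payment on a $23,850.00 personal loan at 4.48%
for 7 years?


Formula: PMT = PV * r / (1 - (1+r)^(-n))
Denominator: 1 - (1 + 0.0448)^(-7) = 0.264186
Numerator: $23,850.00 * 0.0448 = 1068.48
PMT = 1068.48 / 0.264186 = $4,044.42

$4,044.42


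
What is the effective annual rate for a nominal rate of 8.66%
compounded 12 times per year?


Formula: EAR = (1 + r/m)^m - 1
Period rate: r/m = 0.0866 / 12 = 0.007217
Compounding: (1 + 0.007217)^12 = 1.090121
EAR = 1.090121 - 1 = 0.090121

0.090121


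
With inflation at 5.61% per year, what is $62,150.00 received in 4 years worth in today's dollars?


Formula: Real value = nominal / (1 + inflation)^years
Price level: (1 + 0.0561)^4 = 1.243999
Real value = $62,150.00 / 1.243999 = $49,959.83

$49,959.83


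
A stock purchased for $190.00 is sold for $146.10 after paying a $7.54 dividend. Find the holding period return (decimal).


Formula: HPR = (P1 - P0 + D) / P0
Gain: $146.10 - $190.00 + $7.54 = -$36.36
HPR = -$36.36 / $190.00 = -0.1914

-0.1914


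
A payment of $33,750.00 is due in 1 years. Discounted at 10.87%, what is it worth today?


Formula: PV = FV / (1 + r)^n
Substituting: PV = $33,750.00 / (1 + 0.1087)^1
Discount factor: (1.1087)^1 = 1.1087
PV = $33,750.00 / 1.1087 = $30,441.06

$30,441.06


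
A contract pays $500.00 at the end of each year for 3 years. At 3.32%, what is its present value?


Formula: PV = PMT * (1 - (1+r)^(-n)) / r
Discount factor: (1 + 0.0332)^(-3) = 0.906665
Bracket: 1 - 0.906665 = 0.093335
PV = $500.00 * 0.093335 / 0.0332 = $1,405.65

$1,405.65


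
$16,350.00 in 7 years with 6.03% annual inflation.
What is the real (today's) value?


Formula: Real value = nominal / (1 + inflation)^years
Price level: (1 + 0.0603)^7 = 1.506612
Real value = $16,350.00 / 1.506612 = $10,852.17

$10,852.17


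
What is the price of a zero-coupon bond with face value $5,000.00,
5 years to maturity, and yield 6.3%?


Formula: Price = FV / (1 + r)^n
Substituting: Price = $5,000.00 / (1 + 0.063)^5
Discount factor: (1.063)^5 = 1.35727
Price = $5,000.00 / 1.35727 = $3,683.86

$3,683.86


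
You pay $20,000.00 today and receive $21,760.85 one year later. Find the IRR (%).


Formula: IRR = C1/C0 - 1
Substituting: IRR = $21,760.85 / $20,000.00 - 1
Ratio: 1.088043 - 1 = 0.088043
IRR = 8.8043%

8.8043%


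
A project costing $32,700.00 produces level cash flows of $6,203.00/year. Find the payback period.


Formula: Payback = investment / annual cash flow
Substituting: Payback = $32,700.00 / $6,203.00
Payback = 5.2716 years

5.2716 years


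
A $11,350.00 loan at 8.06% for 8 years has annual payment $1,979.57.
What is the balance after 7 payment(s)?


Formula: Balance = PV*(1+r)^k - PMT*((1+r)^k - 1)/r
Growth: (1 + 0.0806)^7 = 1.7205
Accumulated factor: ((1+r)^k - 1)/r = 8.939209
Balance = $11,350.00 * 1.7205 - $1,979.57 * 8.939209
Balance = $1,831.89

$1,831.89


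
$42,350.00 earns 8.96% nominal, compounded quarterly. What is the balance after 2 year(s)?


Formula: FV = P * (1 + r/m)^(m*t)
Period rate: r/m = 0.0896 / 4 = 0.0224
Total periods: m*t = 4 * 2 = 8
Growth factor: (1 + 0.0224)^8 = 1.193897
FV = $42,350.00 * 1.193897 = $50,561.52

$50,561.52


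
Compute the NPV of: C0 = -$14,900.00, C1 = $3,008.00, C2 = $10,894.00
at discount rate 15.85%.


Formula: NPV = C0 + C1/(1+r) + C2/(1+r)^2
Discount C1: $3,008.00 / (1 + 0.1585) = $2,596.46
Discount C2: $10,894.00 / (1 + 0.1585)^2 = $8,117.00
NPV = -$14,900.00 + $2,596.46 + $8,117.00 = -$4,186.54

-$4,186.54


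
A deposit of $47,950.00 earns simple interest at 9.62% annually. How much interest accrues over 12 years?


Formula: I = P * r * t
Substituting: I = $47,950.00 * 0.0962 * 12
Step: I = $47,950.00 * 1.1544
I = $55,353.48

$55,353.48


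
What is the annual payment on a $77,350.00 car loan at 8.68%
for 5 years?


Formula: PMT = PV * r / (1 - (1+r)^(-n))
Denominator: 1 - (1 + 0.0868)^(-5) = 0.340444
Numerator: $77,350.00 * 0.0868 = 6713.98
PMT = 6713.98 / 0.340444 = $19,721.26

$19,721.26


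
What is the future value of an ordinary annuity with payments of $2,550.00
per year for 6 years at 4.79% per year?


Formula: FV = PMT * ((1+r)^n - 1) / r
Growth factor: (1 + 0.0479)^6 = 1.324095
Numerator: 1.324095 - 1 = 0.324095
FV = $2,550.00 * 0.324095 / 0.0479 = $17,253.47

$17,253.47


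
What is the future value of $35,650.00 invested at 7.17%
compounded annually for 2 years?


Formula: FV = P * (1 + r)^n
Substituting: FV = $35,650.00 * (1 + 0.0717)^2
Growth factor: (1.0717)^2 = 1.148541
FV = $35,650.00 * 1.148541 = $40,945.48

$40,945.48


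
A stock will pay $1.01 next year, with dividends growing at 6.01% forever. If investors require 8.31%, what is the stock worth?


Formula: P = D1 / (r - g)
Spread: r - g = 0.0831 - 0.0601 = 0.023
Substituting: P = $1.01 / 0.023
P = $43.91

$43.91


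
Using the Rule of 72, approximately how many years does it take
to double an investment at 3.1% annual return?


Formula: Years ≈ 72 / r
Substituting: Years ≈ 72 / 3.1
Years ≈ 23.2

23.2 years


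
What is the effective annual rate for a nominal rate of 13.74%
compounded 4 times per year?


Formula: EAR = (1 + r/m)^m - 1
Period rate: r/m = 0.1374 / 4 = 0.03435
Compounding: (1 + 0.03435)^4 = 1.144643
EAR = 1.144643 - 1 = 0.144643

0.144643


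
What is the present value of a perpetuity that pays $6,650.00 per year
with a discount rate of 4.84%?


Formula: PV = C / r
Substituting: PV = $6,650.00 / 0.0484
PV = $137,396.69

$137,396.69


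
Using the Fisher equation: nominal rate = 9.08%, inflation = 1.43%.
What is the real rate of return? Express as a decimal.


Formula: (1 + r_real) = (1 + r_nom) / (1 + inflation)
Substituting: (1 + r_real) = 1.0908 / 1.0143
(1 + r_real) = 1.075421
r_real = 1.075421 - 1 = 0.075421

0.075421


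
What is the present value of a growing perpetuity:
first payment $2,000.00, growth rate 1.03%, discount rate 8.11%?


Formula: PV = C / (r - g)
Spread: r - g = 0.0811 - 0.0103 = 0.0708
Substituting: PV = $2,000.00 / 0.0708
PV = $28,248.59

$28,248.59


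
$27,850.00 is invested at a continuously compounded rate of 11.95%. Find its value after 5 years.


Formula: FV = P * e^(r*t)
Exponent: r*t = 0.1195 * 5 = 0.5975
e^(0.5975) = 1.817569
FV = $27,850.00 * 1.817569 = $50,619.30

$50,619.30


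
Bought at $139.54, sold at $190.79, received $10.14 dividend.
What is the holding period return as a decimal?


Formula: HPR = (P1 - P0 + D) / P0
Gain: $190.79 - $139.54 + $10.14 = $61.39
HPR = $61.39 / $139.54 = 0.4399

0.4399


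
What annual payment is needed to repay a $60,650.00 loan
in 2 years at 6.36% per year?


Formula: PMT = PV * r / (1 - (1+r)^(-n))
Denominator: 1 - (1 + 0.0636)^(-2) = 0.116018
Numerator: $60,650.00 * 0.0636 = 3857.34
PMT = 3857.34 / 0.116018 = $33,247.73

$33,247.73


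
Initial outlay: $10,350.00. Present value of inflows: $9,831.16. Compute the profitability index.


Formula: PI = PV(cash flows) / initial investment
Substituting: PI = $9,831.16 / $10,350.00
PI = 0.9499

0.9499


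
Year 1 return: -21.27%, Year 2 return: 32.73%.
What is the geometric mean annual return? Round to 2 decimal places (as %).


Formula: Geometric mean = ((1+r1)*(1+r2))^(1/2) - 1
Product: (1 + -0.2127) * (1 + 0.3273) = 0.7873 * 1.3273 = 1.044983
Square root: 1.044983^0.5 = 1.022244
Geometric mean = 1.022244 - 1 = 0.022244
As percentage: 2.22%

2.22%


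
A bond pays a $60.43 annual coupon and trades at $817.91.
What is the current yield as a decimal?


Formula: Current yield = annual coupon / price
Substituting: CY = $60.43 / $817.91
CY = 0.073883

0.073883


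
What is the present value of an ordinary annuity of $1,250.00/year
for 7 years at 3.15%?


Formula: PV = PMT * (1 - (1+r)^(-n)) / r
Discount factor: (1 + 0.0315)^(-7) = 0.804851
Bracket: 1 - 0.804851 = 0.195149
PV = $1,250.00 * 0.195149 / 0.0315 = $7,744.02

$7,744.02


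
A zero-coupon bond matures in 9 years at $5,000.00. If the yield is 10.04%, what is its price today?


Formula: Price = FV / (1 + r)^n
Substituting: Price = $5,000.00 / (1 + 0.1004)^9
Discount factor: (1.1004)^9 = 2.365676
Price = $5,000.00 / 2.365676 = $2,113.56

$2,113.56


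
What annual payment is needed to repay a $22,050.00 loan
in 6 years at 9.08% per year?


Formula: PMT = PV * r / (1 - (1+r)^(-n))
Denominator: 1 - (1 + 0.0908)^(-6) = 0.406352
Numerator: $22,050.00 * 0.0908 = 2002.14
PMT = 2002.14 / 0.406352 = $4,927.11

$4,927.11


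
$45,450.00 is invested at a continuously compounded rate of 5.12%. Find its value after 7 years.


Formula: FV = P * e^(r*t)
Exponent: r*t = 0.0512 * 7 = 0.3584
e^(0.3584) = 1.431038
FV = $45,450.00 * 1.431038 = $65,040.67

$65,040.67


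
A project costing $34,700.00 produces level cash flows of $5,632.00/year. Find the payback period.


Formula: Payback = investment / annual cash flow
Substituting: Payback = $34,700.00 / $5,632.00
Payback = 6.1612 years

6.1612 years


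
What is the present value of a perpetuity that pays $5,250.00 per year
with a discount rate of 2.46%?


Formula: PV = C / r
Substituting: PV = $5,250.00 / 0.0246
PV = $213,414.63

$213,414.63


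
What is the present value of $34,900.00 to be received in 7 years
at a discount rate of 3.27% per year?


Formula: PV = FV / (1 + r)^n
Substituting: PV = $34,900.00 / (1 + 0.0327)^7
Discount factor: (1.0327)^7 = 1.25262
PV = $34,900.00 / 1.25262 = $27,861.61

$27,861.61


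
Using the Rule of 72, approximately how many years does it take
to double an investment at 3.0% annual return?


Formula: Years ≈ 72 / r
Substituting: Years ≈ 72 / 3.0
Years ≈ 24.0

24.0 years


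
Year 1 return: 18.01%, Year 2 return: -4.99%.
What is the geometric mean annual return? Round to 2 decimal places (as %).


Formula: Geometric mean = ((1+r1)*(1+r2))^(1/2) - 1
Product: (1 + 0.1801) * (1 + -0.0499) = 1.1801 * 0.9501 = 1.121213
Square root: 1.121213^0.5 = 1.058873
Geometric mean = 1.058873 - 1 = 0.058873
As percentage: 5.89%

5.89%


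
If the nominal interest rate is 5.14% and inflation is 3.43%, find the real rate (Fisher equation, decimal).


Formula: (1 + r_real) = (1 + r_nom) / (1 + inflation)
Substituting: (1 + r_real) = 1.0514 / 1.0343
(1 + r_real) = 1.016533
r_real = 1.016533 - 1 = 0.016533

0.016533


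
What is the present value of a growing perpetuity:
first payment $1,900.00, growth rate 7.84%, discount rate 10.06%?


Formula: PV = C / (r - g)
Spread: r - g = 0.1006 - 0.0784 = 0.0222
Substituting: PV = $1,900.00 / 0.0222
PV = $85,585.59

$85,585.59


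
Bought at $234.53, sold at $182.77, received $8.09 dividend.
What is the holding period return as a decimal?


Formula: HPR = (P1 - P0 + D) / P0
Gain: $182.77 - $234.53 + $8.09 = -$43.67
HPR = -$43.67 / $234.53 = -0.1862

-0.1862


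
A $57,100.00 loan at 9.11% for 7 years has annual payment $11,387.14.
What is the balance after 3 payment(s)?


Formula: Balance = PV*(1+r)^k - PMT*((1+r)^k - 1)/r
Growth: (1 + 0.0911)^3 = 1.298954
Accumulated factor: ((1+r)^k - 1)/r = 3.281599
Balance = $57,100.00 * 1.298954 - $11,387.14 * 3.281599
Balance = $36,802.23

$36,802.23


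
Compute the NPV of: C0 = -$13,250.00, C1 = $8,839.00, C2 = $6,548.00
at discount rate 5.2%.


Formula: NPV = C0 + C1/(1+r) + C2/(1+r)^2
Discount C1: $8,839.00 / (1 + 0.052) = $8,402.09
Discount C2: $6,548.00 / (1 + 0.052)^2 = $5,916.67
NPV = -$13,250.00 + $8,402.09 + $5,916.67 = $1,068.76

$1,068.76


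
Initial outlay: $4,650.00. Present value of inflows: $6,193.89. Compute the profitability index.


Formula: PI = PV(cash flows) / initial investment
Substituting: PI = $6,193.89 / $4,650.00
PI = 1.332

1.332


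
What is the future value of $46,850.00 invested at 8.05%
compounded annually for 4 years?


Formula: FV = P * (1 + r)^n
Substituting: FV = $46,850.00 * (1 + 0.0805)^4
Growth factor: (1.0805)^4 = 1.36301
FV = $46,850.00 * 1.36301 = $63,857.02

$63,857.02


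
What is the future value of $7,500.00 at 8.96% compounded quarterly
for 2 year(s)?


Formula: FV = P * (1 + r/m)^(m*t)
Period rate: r/m = 0.0896 / 4 = 0.0224
Total periods: m*t = 4 * 2 = 8
Growth factor: (1 + 0.0224)^8 = 1.193897
FV = $7,500.00 * 1.193897 = $8,954.22

$8,954.22


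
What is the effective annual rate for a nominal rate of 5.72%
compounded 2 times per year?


Formula: EAR = (1 + r/m)^m - 1
Period rate: r/m = 0.0572 / 2 = 0.0286
Compounding: (1 + 0.0286)^2 = 1.058018
EAR = 1.058018 - 1 = 0.058018

0.058018


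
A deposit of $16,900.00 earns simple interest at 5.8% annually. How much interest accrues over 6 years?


Formula: I = P * r * t
Substituting: I = $16,900.00 * 0.058 * 6
Step: I = $16,900.00 * 0.348
I = $5,881.20

$5,881.20


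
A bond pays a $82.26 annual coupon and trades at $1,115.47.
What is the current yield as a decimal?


Formula: Current yield = annual coupon / price
Substituting: CY = $82.26 / $1,115.47
CY = 0.073745

0.073745


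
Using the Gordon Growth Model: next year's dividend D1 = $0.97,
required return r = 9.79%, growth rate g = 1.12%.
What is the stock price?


Formula: P = D1 / (r - g)
Spread: r - g = 0.0979 - 0.0112 = 0.0867
Substituting: P = $0.97 / 0.0867
P = $11.19

$11.19


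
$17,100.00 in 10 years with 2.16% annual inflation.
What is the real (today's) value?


Formula: Real value = nominal / (1 + inflation)^years
Price level: (1 + 0.0216)^10 = 1.238251
Real value = $17,100.00 / 1.238251 = $13,809.80

$13,809.80


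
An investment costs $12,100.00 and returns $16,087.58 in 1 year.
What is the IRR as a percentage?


Formula: IRR = C1/C0 - 1
Substituting: IRR = $16,087.58 / $12,100.00 - 1
Ratio: 1.329552 - 1 = 0.329552
IRR = 32.9552%

32.9552%


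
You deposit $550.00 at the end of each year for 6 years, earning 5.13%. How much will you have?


Formula: FV = PMT * ((1+r)^n - 1) / r
Growth factor: (1 + 0.0513)^6 = 1.350082
Numerator: 1.350082 - 1 = 0.350082
FV = $550.00 * 0.350082 / 0.0513 = $3,753.31

$3,753.31


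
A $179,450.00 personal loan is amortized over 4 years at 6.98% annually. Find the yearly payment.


Formula: PMT = PV * r / (1 - (1+r)^(-n))
Denominator: 1 - (1 + 0.0698)^(-4) = 0.236534
Numerator: $179,450.00 * 0.0698 = 12525.61
PMT = 12525.61 / 0.236534 = $52,954.77

$52,954.77


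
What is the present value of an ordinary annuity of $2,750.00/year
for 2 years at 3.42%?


Formula: PV = PMT * (1 - (1+r)^(-n)) / r
Discount factor: (1 + 0.0342)^(-2) = 0.934955
Bracket: 1 - 0.934955 = 0.065045
PV = $2,750.00 * 0.065045 / 0.0342 = $5,230.19

$5,230.19


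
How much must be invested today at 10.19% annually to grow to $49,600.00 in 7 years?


Formula: PV = FV / (1 + r)^n
Substituting: PV = $49,600.00 / (1 + 0.1019)^7
Discount factor: (1.1019)^7 = 1.972401
PV = $49,600.00 / 1.972401 = $25,147.01

$25,147.01


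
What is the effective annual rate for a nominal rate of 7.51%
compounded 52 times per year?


Formula: EAR = (1 + r/m)^m - 1
Period rate: r/m = 0.0751 / 52 = 0.001444
Compounding: (1 + 0.001444)^52 = 1.077934
EAR = 1.077934 - 1 = 0.077934

0.077934


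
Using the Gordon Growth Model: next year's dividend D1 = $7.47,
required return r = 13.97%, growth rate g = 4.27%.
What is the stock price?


Formula: P = D1 / (r - g)
Spread: r - g = 0.1397 - 0.0427 = 0.097
Substituting: P = $7.47 / 0.097
P = $77.01

$77.01


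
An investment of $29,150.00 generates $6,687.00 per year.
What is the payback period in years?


Formula: Payback = investment / annual cash flow
Substituting: Payback = $29,150.00 / $6,687.00
Payback = 4.3592 years

4.3592 years


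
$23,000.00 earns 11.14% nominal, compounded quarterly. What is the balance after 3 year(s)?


Formula: FV = P * (1 + r/m)^(m*t)
Period rate: r/m = 0.1114 / 4 = 0.02785
Total periods: m*t = 4 * 3 = 12
Growth factor: (1 + 0.02785)^12 = 1.390455
FV = $23,000.00 * 1.390455 = $31,980.46

$31,980.46


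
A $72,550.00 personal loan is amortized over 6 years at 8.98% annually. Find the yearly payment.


Formula: PMT = PV * r / (1 - (1+r)^(-n))
Denominator: 1 - (1 + 0.0898)^(-6) = 0.403076
Numerator: $72,550.00 * 0.0898 = 6514.99
PMT = 6514.99 / 0.403076 = $16,163.19

$16,163.19


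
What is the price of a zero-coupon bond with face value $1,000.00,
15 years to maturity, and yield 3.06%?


Formula: Price = FV / (1 + r)^n
Substituting: Price = $1,000.00 / (1 + 0.0306)^15
Discount factor: (1.0306)^15 = 1.571636
Price = $1,000.00 / 1.571636 = $636.28

$636.28


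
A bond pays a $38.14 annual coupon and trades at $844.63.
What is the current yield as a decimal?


Formula: Current yield = annual coupon / price
Substituting: CY = $38.14 / $844.63
CY = 0.045156

0.045156


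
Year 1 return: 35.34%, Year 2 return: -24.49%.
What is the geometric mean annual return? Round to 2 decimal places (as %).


Formula: Geometric mean = ((1+r1)*(1+r2))^(1/2) - 1
Product: (1 + 0.3534) * (1 + -0.2449) = 1.3534 * 0.7551 = 1.021952
Square root: 1.021952^0.5 = 1.010917
Geometric mean = 1.010917 - 1 = 0.010917
As percentage: 1.09%

1.09%


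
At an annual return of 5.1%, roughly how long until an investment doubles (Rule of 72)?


Formula: Years ≈ 72 / r
Substituting: Years ≈ 72 / 5.1
Years ≈ 14.1

14.1 years


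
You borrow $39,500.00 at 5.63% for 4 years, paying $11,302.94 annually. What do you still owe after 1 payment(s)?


Formula: Balance = PV*(1+r)^k - PMT*((1+r)^k - 1)/r
Growth: (1 + 0.0563)^1 = 1.0563
Accumulated factor: ((1+r)^k - 1)/r = 1.0
Balance = $39,500.00 * 1.0563 - $11,302.94 * 1.0
Balance = $30,420.91

$30,420.91


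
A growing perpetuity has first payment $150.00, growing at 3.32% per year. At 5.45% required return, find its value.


Formula: PV = C / (r - g)
Spread: r - g = 0.0545 - 0.0332 = 0.0213
Substituting: PV = $150.00 / 0.0213
PV = $7,042.25

$7,042.25


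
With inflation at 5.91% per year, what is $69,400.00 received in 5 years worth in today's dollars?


Formula: Real value = nominal / (1 + inflation)^years
Price level: (1 + 0.0591)^5 = 1.332554
Real value = $69,400.00 / 1.332554 = $52,080.44

$52,080.44


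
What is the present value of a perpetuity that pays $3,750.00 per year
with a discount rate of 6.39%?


Formula: PV = C / r
Substituting: PV = $3,750.00 / 0.0639
PV = $58,685.45

$58,685.45


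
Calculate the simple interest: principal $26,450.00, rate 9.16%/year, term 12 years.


Formula: I = P * r * t
Substituting: I = $26,450.00 * 0.0916 * 12
Step: I = $26,450.00 * 1.0992
I = $29,073.84

$29,073.84


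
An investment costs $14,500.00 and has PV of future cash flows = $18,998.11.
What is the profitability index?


Formula: PI = PV(cash flows) / initial investment
Substituting: PI = $18,998.11 / $14,500.00
PI = 1.3102

1.3102


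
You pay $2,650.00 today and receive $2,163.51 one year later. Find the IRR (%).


Formula: IRR = C1/C0 - 1
Substituting: IRR = $2,163.51 / $2,650.00 - 1
Ratio: 0.816419 - 1 = -0.183581
IRR = -18.3581%

-18.3581%


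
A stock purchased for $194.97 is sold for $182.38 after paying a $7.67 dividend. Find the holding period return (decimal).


Formula: HPR = (P1 - P0 + D) / P0
Gain: $182.38 - $194.97 + $7.67 = -$4.92
HPR = -$4.92 / $194.97 = -0.0252

-0.0252


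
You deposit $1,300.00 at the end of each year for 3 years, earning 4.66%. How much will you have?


Formula: FV = PMT * ((1+r)^n - 1) / r
Growth factor: (1 + 0.0466)^3 = 1.146416
Numerator: 1.146416 - 1 = 0.146416
FV = $1,300.00 * 0.146416 / 0.0466 = $4,084.56

$4,084.56


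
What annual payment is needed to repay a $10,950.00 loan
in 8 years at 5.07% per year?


Formula: PMT = PV * r / (1 - (1+r)^(-n))
Denominator: 1 - (1 + 0.0507)^(-8) = 0.32676
Numerator: $10,950.00 * 0.0507 = 555.165
PMT = 555.165 / 0.32676 = $1,699.00

$1,699.00


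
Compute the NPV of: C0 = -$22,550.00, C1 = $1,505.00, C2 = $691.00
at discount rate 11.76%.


Formula: NPV = C0 + C1/(1+r) + C2/(1+r)^2
Discount C1: $1,505.00 / (1 + 0.1176) = $1,346.64
Discount C2: $691.00 / (1 + 0.1176)^2 = $553.23
NPV = -$22,550.00 + $1,346.64 + $553.23 = -$20,650.13

-$20,650.13


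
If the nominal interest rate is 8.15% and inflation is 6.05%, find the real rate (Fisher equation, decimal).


Formula: (1 + r_real) = (1 + r_nom) / (1 + inflation)
Substituting: (1 + r_real) = 1.0815 / 1.0605
(1 + r_real) = 1.019802
r_real = 1.019802 - 1 = 0.019802

0.019802


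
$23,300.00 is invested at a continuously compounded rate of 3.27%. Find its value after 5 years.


Formula: FV = P * e^(r*t)
Exponent: r*t = 0.0327 * 5 = 0.1635
e^(0.1635) = 1.177625
FV = $23,300.00 * 1.177625 = $27,438.67

$27,438.67


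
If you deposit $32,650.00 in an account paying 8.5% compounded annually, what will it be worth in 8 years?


Formula: FV = P * (1 + r)^n
Substituting: FV = $32,650.00 * (1 + 0.085)^8
Growth factor: (1.085)^8 = 1.920604
FV = $32,650.00 * 1.920604 = $62,707.73

$62,707.73


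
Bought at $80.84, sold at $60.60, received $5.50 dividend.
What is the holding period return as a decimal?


Formula: HPR = (P1 - P0 + D) / P0
Gain: $60.60 - $80.84 + $5.50 = -$14.74
HPR = -$14.74 / $80.84 = -0.1823

-0.1823


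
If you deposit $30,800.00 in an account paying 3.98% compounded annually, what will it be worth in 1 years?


Formula: FV = P * (1 + r)^n
Substituting: FV = $30,800.00 * (1 + 0.0398)^1
Growth factor: (1.0398)^1 = 1.0398
FV = $30,800.00 * 1.0398 = $32,025.84

$32,025.84


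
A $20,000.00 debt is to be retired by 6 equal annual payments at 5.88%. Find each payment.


Formula: PMT = PV * r / (1 - (1+r)^(-n))
Denominator: 1 - (1 + 0.0588)^(-6) = 0.290232
Numerator: $20,000.00 * 0.0588 = 1176.0
PMT = 1176.0 / 0.290232 = $4,051.93

$4,051.93


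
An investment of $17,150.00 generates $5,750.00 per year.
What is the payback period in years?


Formula: Payback = investment / annual cash flow
Substituting: Payback = $17,150.00 / $5,750.00
Payback = 2.9826 years

2.9826 years


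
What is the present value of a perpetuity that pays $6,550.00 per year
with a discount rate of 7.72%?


Formula: PV = C / r
Substituting: PV = $6,550.00 / 0.0772
PV = $84,844.56

$84,844.56


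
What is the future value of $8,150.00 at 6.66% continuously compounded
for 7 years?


Formula: FV = P * e^(r*t)
Exponent: r*t = 0.0666 * 7 = 0.4662
e^(0.4662) = 1.593926
FV = $8,150.00 * 1.593926 = $12,990.49

$12,990.49


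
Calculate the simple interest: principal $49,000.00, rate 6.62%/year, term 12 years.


Formula: I = P * r * t
Substituting: I = $49,000.00 * 0.0662 * 12
Step: I = $49,000.00 * 0.7944
I = $38,925.60

$38,925.60


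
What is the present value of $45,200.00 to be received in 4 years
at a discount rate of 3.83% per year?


Formula: PV = FV / (1 + r)^n
Substituting: PV = $45,200.00 / (1 + 0.0383)^4
Discount factor: (1.0383)^4 = 1.162228
PV = $45,200.00 / 1.162228 = $38,890.81

$38,890.81


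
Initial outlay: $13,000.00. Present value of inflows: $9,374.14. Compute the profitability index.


Formula: PI = PV(cash flows) / initial investment
Substituting: PI = $9,374.14 / $13,000.00
PI = 0.7211

0.7211


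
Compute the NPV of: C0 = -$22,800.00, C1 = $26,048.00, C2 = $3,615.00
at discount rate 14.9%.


Formula: NPV = C0 + C1/(1+r) + C2/(1+r)^2
Discount C1: $26,048.00 / (1 + 0.149) = $22,670.15
Discount C2: $3,615.00 / (1 + 0.149)^2 = $2,738.22
NPV = -$22,800.00 + $22,670.15 + $2,738.22 = $2,608.37

$2,608.37


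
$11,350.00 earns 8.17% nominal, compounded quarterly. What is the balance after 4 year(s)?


Formula: FV = P * (1 + r/m)^(m*t)
Period rate: r/m = 0.0817 / 4 = 0.020425
Total periods: m*t = 4 * 4 = 16
Growth factor: (1 + 0.020425)^16 = 1.381966
FV = $11,350.00 * 1.381966 = $15,685.32

$15,685.32


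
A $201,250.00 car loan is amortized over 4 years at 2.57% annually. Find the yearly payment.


Formula: PMT = PV * r / (1 - (1+r)^(-n))
Denominator: 1 - (1 + 0.0257)^(-4) = 0.09652
Numerator: $201,250.00 * 0.0257 = 5172.125
PMT = 5172.125 / 0.09652 = $53,586.08

$53,586.08


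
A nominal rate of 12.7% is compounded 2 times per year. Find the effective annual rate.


Formula: EAR = (1 + r/m)^m - 1
Period rate: r/m = 0.127 / 2 = 0.0635
Compounding: (1 + 0.0635)^2 = 1.131032
EAR = 1.131032 - 1 = 0.131032

0.131032


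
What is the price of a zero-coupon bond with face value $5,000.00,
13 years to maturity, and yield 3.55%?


Formula: Price = FV / (1 + r)^n
Substituting: Price = $5,000.00 / (1 + 0.0355)^13
Discount factor: (1.0355)^13 = 1.573807
Price = $5,000.00 / 1.573807 = $3,177.01

$3,177.01


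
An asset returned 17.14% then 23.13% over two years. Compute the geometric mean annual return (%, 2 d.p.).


Formula: Geometric mean = ((1+r1)*(1+r2))^(1/2) - 1
Product: (1 + 0.1714) * (1 + 0.2313) = 1.1714 * 1.2313 = 1.442345
Square root: 1.442345^0.5 = 1.200977
Geometric mean = 1.200977 - 1 = 0.200977
As percentage: 20.10%

20.10%


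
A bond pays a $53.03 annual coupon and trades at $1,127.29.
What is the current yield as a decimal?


Formula: Current yield = annual coupon / price
Substituting: CY = $53.03 / $1,127.29
CY = 0.047042

0.047042


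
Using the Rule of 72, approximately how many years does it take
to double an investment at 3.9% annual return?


Formula: Years ≈ 72 / r
Substituting: Years ≈ 72 / 3.9
Years ≈ 18.5

18.5 years


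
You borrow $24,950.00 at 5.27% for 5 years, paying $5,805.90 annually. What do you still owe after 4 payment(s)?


Formula: Balance = PV*(1+r)^k - PMT*((1+r)^k - 1)/r
Growth: (1 + 0.0527)^4 = 1.228057
Accumulated factor: ((1+r)^k - 1)/r = 4.327456
Balance = $24,950.00 * 1.228057 - $5,805.90 * 4.327456
Balance = $5,515.25

$5,515.25


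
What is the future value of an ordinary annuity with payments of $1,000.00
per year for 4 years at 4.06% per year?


Formula: FV = PMT * ((1+r)^n - 1) / r
Growth factor: (1 + 0.0406)^4 = 1.172561
Numerator: 1.172561 - 1 = 0.172561
FV = $1,000.00 * 0.172561 / 0.0406 = $4,250.26

$4,250.26


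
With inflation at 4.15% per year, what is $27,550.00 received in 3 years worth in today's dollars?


Formula: Real value = nominal / (1 + inflation)^years
Price level: (1 + 0.0415)^3 = 1.129738
Real value = $27,550.00 / 1.129738 = $24,386.18

$24,386.18


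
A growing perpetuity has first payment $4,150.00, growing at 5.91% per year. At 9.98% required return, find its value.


Formula: PV = C / (r - g)
Spread: r - g = 0.0998 - 0.0591 = 0.0407
Substituting: PV = $4,150.00 / 0.0407
PV = $101,965.60

$101,965.60


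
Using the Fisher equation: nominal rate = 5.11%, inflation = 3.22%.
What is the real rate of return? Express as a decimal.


Formula: (1 + r_real) = (1 + r_nom) / (1 + inflation)
Substituting: (1 + r_real) = 1.0511 / 1.0322
(1 + r_real) = 1.01831
r_real = 1.01831 - 1 = 0.01831

0.01831


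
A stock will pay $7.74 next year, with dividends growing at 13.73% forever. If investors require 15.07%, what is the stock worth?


Formula: P = D1 / (r - g)
Spread: r - g = 0.1507 - 0.1373 = 0.0134
Substituting: P = $7.74 / 0.0134
P = $577.61

$577.61


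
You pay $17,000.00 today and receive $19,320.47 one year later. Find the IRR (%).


Formula: IRR = C1/C0 - 1
Substituting: IRR = $19,320.47 / $17,000.00 - 1
Ratio: 1.136498 - 1 = 0.136498
IRR = 13.6498%

13.6498%


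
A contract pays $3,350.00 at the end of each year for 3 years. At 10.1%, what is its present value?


Formula: PV = PMT * (1 - (1+r)^(-n)) / r
Discount factor: (1 + 0.101)^(-3) = 0.749269
Bracket: 1 - 0.749269 = 0.250731
PV = $3,350.00 * 0.250731 / 0.101 = $8,316.31

$8,316.31


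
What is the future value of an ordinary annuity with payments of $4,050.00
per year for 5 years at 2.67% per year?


Formula: FV = PMT * ((1+r)^n - 1) / r
Growth factor: (1 + 0.0267)^5 = 1.140822
Numerator: 1.140822 - 1 = 0.140822
FV = $4,050.00 * 0.140822 / 0.0267 = $21,360.61

$21,360.61


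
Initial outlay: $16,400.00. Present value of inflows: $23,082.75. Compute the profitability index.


Formula: PI = PV(cash flows) / initial investment
Substituting: PI = $23,082.75 / $16,400.00
PI = 1.4075

1.4075


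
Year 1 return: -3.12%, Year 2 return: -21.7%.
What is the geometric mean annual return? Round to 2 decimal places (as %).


Formula: Geometric mean = ((1+r1)*(1+r2))^(1/2) - 1
Product: (1 + -0.0312) * (1 + -0.217) = 0.9688 * 0.783 = 0.75857
Square root: 0.75857^0.5 = 0.870959
Geometric mean = 0.870959 - 1 = -0.129041
As percentage: -12.90%

-12.90%


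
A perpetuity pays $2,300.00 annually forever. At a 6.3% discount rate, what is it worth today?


Formula: PV = C / r
Substituting: PV = $2,300.00 / 0.063
PV = $36,507.94

$36,507.94


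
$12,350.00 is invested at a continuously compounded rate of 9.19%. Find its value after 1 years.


Formula: FV = P * e^(r*t)
Exponent: r*t = 0.0919 * 1 = 0.0919
e^(0.0919) = 1.096255
FV = $12,350.00 * 1.096255 = $13,538.75

$13,538.75


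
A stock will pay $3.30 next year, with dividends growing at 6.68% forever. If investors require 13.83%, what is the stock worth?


Formula: P = D1 / (r - g)
Spread: r - g = 0.1383 - 0.0668 = 0.0715
Substituting: P = $3.30 / 0.0715
P = $46.15

$46.15


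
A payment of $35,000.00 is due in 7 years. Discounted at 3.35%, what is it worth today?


Formula: PV = FV / (1 + r)^n
Substituting: PV = $35,000.00 / (1 + 0.0335)^7
Discount factor: (1.0335)^7 = 1.259428
PV = $35,000.00 / 1.259428 = $27,790.39

$27,790.39


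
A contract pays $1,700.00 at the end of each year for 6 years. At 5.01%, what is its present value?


Formula: PV = PMT * (1 - (1+r)^(-n)) / r
Discount factor: (1 + 0.0501)^(-6) = 0.745789
Bracket: 1 - 0.745789 = 0.254211
PV = $1,700.00 * 0.254211 / 0.0501 = $8,625.92

$8,625.92


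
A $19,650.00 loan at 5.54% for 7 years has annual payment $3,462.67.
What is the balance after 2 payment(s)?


Formula: Balance = PV*(1+r)^k - PMT*((1+r)^k - 1)/r
Growth: (1 + 0.0554)^2 = 1.113869
Accumulated factor: ((1+r)^k - 1)/r = 2.0554
Balance = $19,650.00 * 1.113869 - $3,462.67 * 2.0554
Balance = $14,770.36

$14,770.36


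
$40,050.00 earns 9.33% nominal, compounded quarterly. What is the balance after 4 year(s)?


Formula: FV = P * (1 + r/m)^(m*t)
Period rate: r/m = 0.0933 / 4 = 0.023325
Total periods: m*t = 4 * 4 = 16
Growth factor: (1 + 0.023325)^16 = 1.446163
FV = $40,050.00 * 1.446163 = $57,918.84

$57,918.84


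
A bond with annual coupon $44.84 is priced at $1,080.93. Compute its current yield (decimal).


Formula: Current yield = annual coupon / price
Substituting: CY = $44.84 / $1,080.93
CY = 0.041483

0.041483


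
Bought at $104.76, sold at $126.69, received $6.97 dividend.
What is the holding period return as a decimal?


Formula: HPR = (P1 - P0 + D) / P0
Gain: $126.69 - $104.76 + $6.97 = $28.90
HPR = $28.90 / $104.76 = 0.2759

0.2759


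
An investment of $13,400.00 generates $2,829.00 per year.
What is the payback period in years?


Formula: Payback = investment / annual cash flow
Substituting: Payback = $13,400.00 / $2,829.00
Payback = 4.7367 years

4.7367 years


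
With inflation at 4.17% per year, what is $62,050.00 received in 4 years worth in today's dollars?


Formula: Real value = nominal / (1 + inflation)^years
Price level: (1 + 0.0417)^4 = 1.177526
Real value = $62,050.00 / 1.177526 = $52,695.21

$52,695.21


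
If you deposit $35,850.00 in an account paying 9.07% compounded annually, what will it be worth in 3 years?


Formula: FV = P * (1 + r)^n
Substituting: FV = $35,850.00 * (1 + 0.0907)^3
Growth factor: (1.0907)^3 = 1.297526
FV = $35,850.00 * 1.297526 = $46,516.29

$46,516.29


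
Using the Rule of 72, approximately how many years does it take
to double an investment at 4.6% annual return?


Formula: Years ≈ 72 / r
Substituting: Years ≈ 72 / 4.6
Years ≈ 15.7

15.7 years


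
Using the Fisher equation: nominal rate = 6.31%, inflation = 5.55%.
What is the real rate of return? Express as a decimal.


Formula: (1 + r_real) = (1 + r_nom) / (1 + inflation)
Substituting: (1 + r_real) = 1.0631 / 1.0555
(1 + r_real) = 1.0072
r_real = 1.0072 - 1 = 0.0072

0.0072


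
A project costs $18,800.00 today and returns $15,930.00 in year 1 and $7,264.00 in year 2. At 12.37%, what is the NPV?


Formula: NPV = C0 + C1/(1+r) + C2/(1+r)^2
Discount C1: $15,930.00 / (1 + 0.1237) = $14,176.38
Discount C2: $7,264.00 / (1 + 0.1237)^2 = $5,752.74
NPV = -$18,800.00 + $14,176.38 + $5,752.74 = $1,129.13

$1,129.13


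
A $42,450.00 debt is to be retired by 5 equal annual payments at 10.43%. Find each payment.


Formula: PMT = PV * r / (1 - (1+r)^(-n))
Denominator: 1 - (1 + 0.1043)^(-5) = 0.391074
Numerator: $42,450.00 * 0.1043 = 4427.535
PMT = 4427.535 / 0.391074 = $11,321.48

$11,321.48


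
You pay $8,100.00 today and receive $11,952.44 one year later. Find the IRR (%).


Formula: IRR = C1/C0 - 1
Substituting: IRR = $11,952.44 / $8,100.00 - 1
Ratio: 1.47561 - 1 = 0.47561
IRR = 47.561%

47.561%


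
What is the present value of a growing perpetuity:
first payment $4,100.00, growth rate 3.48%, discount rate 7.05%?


Formula: PV = C / (r - g)
Spread: r - g = 0.0705 - 0.0348 = 0.0357
Substituting: PV = $4,100.00 / 0.0357
PV = $114,845.94

$114,845.94


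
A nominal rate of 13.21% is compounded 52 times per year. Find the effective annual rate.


Formula: EAR = (1 + r/m)^m - 1
Period rate: r/m = 0.1321 / 52 = 0.00254
Compounding: (1 + 0.00254)^52 = 1.141031
EAR = 1.141031 - 1 = 0.141031

0.141031


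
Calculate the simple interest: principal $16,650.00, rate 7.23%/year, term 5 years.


Formula: I = P * r * t
Substituting: I = $16,650.00 * 0.0723 * 5
Step: I = $16,650.00 * 0.3615
I = $6,018.98

$6,018.98


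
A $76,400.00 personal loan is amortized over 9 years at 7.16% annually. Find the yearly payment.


Formula: PMT = PV * r / (1 - (1+r)^(-n))
Denominator: 1 - (1 + 0.0716)^(-9) = 0.463332
Numerator: $76,400.00 * 0.0716 = 5470.24
PMT = 5470.24 / 0.463332 = $11,806.31

$11,806.31


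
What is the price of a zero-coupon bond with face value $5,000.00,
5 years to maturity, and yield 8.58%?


Formula: Price = FV / (1 + r)^n
Substituting: Price = $5,000.00 / (1 + 0.0858)^5
Discount factor: (1.0858)^5 = 1.509208
Price = $5,000.00 / 1.509208 = $3,313.00

$3,313.00


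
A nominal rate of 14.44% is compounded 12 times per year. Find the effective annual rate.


Formula: EAR = (1 + r/m)^m - 1
Period rate: r/m = 0.1444 / 12 = 0.012033
Compounding: (1 + 0.012033)^12 = 1.154351
EAR = 1.154351 - 1 = 0.154351

0.154351
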